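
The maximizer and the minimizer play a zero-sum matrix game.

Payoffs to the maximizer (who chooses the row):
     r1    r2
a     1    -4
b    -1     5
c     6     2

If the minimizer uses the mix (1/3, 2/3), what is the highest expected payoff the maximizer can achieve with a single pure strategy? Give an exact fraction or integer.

10/3

a: (1)·(1/3) + (-4)·(2/3) = -7/3.
b: (-1)·(1/3) + (5)·(2/3) = 3.
c: (6)·(1/3) + (2)·(2/3) = 10/3.
The best pure response is c with expected payoff 10/3.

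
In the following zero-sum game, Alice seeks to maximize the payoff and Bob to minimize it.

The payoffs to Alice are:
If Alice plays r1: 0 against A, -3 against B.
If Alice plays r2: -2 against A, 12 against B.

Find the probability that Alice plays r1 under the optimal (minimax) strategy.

Row minima are -3 and -2, so Alice's maximin is -2; column maxima are 0 and 12, so Bob's minimax is 0. These differ, so the equilibrium is in mixed strategies.
Let Alice play r1 with probability p. Bob is indifferent when −2(1−p) = −3p + 12(1−p), giving p = 14/17.

14/17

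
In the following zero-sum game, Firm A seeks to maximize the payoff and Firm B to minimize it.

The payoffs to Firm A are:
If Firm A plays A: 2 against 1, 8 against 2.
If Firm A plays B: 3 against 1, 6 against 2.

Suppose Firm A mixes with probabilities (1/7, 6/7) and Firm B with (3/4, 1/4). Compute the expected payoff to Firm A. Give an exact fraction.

26/7

Against (3/4, 1/4), each row's expected payoff is A: 7/2; B: 15/4.
Taking the (1/7, 6/7)-weighted average: (1/7)·(7/2) + (6/7)·(15/4) = 26/7.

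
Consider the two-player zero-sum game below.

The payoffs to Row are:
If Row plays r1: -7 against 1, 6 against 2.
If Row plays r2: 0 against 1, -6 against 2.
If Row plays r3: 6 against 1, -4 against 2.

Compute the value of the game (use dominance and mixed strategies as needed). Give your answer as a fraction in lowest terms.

Row r2 is strictly dominated by row r3, so Row never plays it.
The remaining 2×2 game on (r1, r3) × (1, 2) has no saddle point. Let Row play r1 with probability p; indifference gives −7p + 6(1−p) = 6p − 4(1−p), so p = 10/23.
Similarly Column's optimal q on 1 is 10/23, and the value is -7·(10/23) + (6)·(13/23) = 8/23.

8/23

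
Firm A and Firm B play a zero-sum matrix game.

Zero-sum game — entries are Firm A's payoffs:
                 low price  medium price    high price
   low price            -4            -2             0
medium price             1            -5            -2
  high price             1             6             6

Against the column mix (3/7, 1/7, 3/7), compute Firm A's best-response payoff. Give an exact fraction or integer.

27/7

low price: (-4)·(3/7) + (-2)·(1/7) + (0)·(3/7) = -2.
medium price: (1)·(3/7) + (-5)·(1/7) + (-2)·(3/7) = -8/7.
high price: (1)·(3/7) + (6)·(1/7) + (6)·(3/7) = 27/7.
The best pure response is high price with expected payoff 27/7.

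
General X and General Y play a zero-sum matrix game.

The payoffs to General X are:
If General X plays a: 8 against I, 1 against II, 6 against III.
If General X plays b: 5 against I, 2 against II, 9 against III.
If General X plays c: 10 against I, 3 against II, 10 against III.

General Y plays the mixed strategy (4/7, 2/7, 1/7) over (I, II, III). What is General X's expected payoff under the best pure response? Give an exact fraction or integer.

a: (8)·(4/7) + (1)·(2/7) + (6)·(1/7) = 40/7.
b: (5)·(4/7) + (2)·(2/7) + (9)·(1/7) = 33/7.
c: (10)·(4/7) + (3)·(2/7) + (10)·(1/7) = 8.
The best pure response is c with expected payoff 8.

8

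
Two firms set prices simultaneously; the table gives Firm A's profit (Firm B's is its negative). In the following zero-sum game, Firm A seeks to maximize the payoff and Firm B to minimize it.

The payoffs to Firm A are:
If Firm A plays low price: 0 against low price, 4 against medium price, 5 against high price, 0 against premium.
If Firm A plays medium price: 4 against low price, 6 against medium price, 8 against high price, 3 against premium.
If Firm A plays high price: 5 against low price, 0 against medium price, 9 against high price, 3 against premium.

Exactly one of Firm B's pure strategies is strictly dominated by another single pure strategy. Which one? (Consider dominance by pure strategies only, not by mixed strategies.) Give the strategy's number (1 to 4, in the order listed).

3

Firm B prefers columns that give Firm A less. Compare high price with low price: 0 < 5, 4 < 8, 5 < 9.
So low price strictly dominates high price for Firm B; high price is strictly dominated.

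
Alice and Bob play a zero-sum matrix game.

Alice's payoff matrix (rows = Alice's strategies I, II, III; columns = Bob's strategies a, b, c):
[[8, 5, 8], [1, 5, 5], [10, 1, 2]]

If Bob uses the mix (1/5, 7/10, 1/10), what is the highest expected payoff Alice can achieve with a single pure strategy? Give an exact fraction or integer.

I: (8)·(1/5) + (5)·(7/10) + (8)·(1/10) = 59/10.
II: (1)·(1/5) + (5)·(7/10) + (5)·(1/10) = 21/5.
III: (10)·(1/5) + (1)·(7/10) + (2)·(1/10) = 29/10.
The best pure response is I with expected payoff 59/10.

59/10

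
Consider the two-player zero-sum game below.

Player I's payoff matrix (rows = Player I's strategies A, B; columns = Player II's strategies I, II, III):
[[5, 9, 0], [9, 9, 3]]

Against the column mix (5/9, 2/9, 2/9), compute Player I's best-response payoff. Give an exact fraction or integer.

A: (5)·(5/9) + (9)·(2/9) + (0)·(2/9) = 43/9.
B: (9)·(5/9) + (9)·(2/9) + (3)·(2/9) = 23/3.
The best pure response is B with expected payoff 23/3.

23/3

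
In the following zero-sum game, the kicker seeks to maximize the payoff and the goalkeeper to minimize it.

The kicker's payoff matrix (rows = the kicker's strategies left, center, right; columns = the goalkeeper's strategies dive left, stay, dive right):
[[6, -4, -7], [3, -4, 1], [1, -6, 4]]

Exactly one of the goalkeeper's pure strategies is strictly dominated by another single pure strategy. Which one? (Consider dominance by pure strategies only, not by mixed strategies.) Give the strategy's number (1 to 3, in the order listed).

1

The goalkeeper prefers columns that give the kicker less. Compare dive left with stay: -4 < 6, -4 < 3, -6 < 1.
So stay strictly dominates dive left for the goalkeeper; dive left is strictly dominated.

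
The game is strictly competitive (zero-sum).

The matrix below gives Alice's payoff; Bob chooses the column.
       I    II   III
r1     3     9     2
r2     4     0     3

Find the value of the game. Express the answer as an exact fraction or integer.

Column I is strictly dominated by III for Bob (it gives Alice more in every row).
The remaining 2×2 game on (r1, r2) × (II, III) has no saddle point. Let Alice play r1 with probability p; indifference gives 9p = 2p + 3(1−p), so p = 3/10.
Similarly Bob's optimal q on II is 1/10, and the value is 9·(1/10) + (2)·(9/10) = 27/10.

27/10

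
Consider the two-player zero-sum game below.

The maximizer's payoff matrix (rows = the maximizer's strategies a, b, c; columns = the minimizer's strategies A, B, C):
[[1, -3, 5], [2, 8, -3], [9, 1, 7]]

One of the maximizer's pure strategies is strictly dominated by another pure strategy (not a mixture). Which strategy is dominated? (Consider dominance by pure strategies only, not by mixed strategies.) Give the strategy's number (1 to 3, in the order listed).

Compare a with c: 9 > 1, 1 > -3, 7 > 5.
So c strictly dominates a for the maximizer; a is strictly dominated.

1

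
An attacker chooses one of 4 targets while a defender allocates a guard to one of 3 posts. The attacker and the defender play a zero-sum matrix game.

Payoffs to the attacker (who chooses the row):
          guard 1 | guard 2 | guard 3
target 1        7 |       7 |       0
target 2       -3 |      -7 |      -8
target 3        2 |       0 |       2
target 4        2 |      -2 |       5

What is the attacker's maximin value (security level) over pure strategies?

0

The worst-case payoff for each row is target 1: 0, target 2: -8, target 3: 0, target 4: -2.
The best of these is 0.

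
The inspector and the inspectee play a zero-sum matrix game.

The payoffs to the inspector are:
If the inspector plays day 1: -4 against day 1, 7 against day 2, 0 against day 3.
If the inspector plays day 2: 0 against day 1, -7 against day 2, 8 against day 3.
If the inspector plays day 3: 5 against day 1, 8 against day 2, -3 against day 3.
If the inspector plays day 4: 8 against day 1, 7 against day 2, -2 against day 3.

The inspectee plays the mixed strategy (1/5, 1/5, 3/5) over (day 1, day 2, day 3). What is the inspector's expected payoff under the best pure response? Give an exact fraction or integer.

day 1: (-4)·(1/5) + (7)·(1/5) + (0)·(3/5) = 3/5.
day 2: (0)·(1/5) + (-7)·(1/5) + (8)·(3/5) = 17/5.
day 3: (5)·(1/5) + (8)·(1/5) + (-3)·(3/5) = 4/5.
day 4: (8)·(1/5) + (7)·(1/5) + (-2)·(3/5) = 9/5.
The best pure response is day 2 with expected payoff 17/5.

17/5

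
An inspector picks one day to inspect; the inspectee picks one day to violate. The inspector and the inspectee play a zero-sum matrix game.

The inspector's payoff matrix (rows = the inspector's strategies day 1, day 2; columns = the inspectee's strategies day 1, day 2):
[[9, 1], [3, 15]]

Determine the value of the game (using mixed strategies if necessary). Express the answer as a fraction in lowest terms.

33/5

Row minima are 1 and 3, so the inspector's maximin is 3; column maxima are 9 and 15, so the inspectee's minimax is 9. These differ, so the equilibrium is in mixed strategies.
Let the inspector play day 1 with probability p. The inspectee is indifferent when 9p + 3(1−p) = p + 15(1−p), giving p = 3/5.
Let the inspectee play day 1 with probability q. The inspector is indifferent when 9q + (1−q) = 3q + 15(1−q), giving q = 7/10.
The value is 9·(7/10) + (1)·(3/10) = 33/5.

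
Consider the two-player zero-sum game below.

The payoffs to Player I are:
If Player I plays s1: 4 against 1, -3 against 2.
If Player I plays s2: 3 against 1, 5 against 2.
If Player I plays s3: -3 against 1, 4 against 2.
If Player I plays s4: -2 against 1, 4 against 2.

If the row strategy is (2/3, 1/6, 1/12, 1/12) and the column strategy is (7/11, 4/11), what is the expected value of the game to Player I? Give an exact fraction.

Against (7/11, 4/11), each row's expected payoff is s1: 16/11; s2: 41/11; s3: -5/11; s4: 2/11.
Taking the (2/3, 1/6, 1/12, 1/12)-weighted average: (2/3)·(16/11) + (1/6)·(41/11) + (1/12)·(-5/11) + (1/12)·(2/11) = 69/44.

69/44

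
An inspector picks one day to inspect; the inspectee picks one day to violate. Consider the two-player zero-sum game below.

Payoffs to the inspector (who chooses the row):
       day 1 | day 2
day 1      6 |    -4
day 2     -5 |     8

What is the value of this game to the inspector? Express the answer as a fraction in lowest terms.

Row minima are -4 and -5, so the inspector's maximin is -4; column maxima are 6 and 8, so the inspectee's minimax is 6. These differ, so the equilibrium is in mixed strategies.
Let the inspector play day 1 with probability p. The inspectee is indifferent when 6p − 5(1−p) = −4p + 8(1−p), giving p = 13/23.
Let the inspectee play day 1 with probability q. The inspector is indifferent when 6q − 4(1−q) = −5q + 8(1−q), giving q = 12/23.
The value is 6·(12/23) + (-4)·(11/23) = 28/23.

28/23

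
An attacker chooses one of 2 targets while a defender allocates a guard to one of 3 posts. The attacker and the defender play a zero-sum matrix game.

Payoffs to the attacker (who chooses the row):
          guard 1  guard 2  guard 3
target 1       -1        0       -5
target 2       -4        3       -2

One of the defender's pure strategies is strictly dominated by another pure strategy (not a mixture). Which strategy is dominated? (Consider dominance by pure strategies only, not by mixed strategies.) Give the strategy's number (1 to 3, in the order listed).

The defender prefers columns that give the attacker less. Compare guard 2 with guard 1: -1 < 0, -4 < 3.
So guard 1 strictly dominates guard 2 for the defender; guard 2 is strictly dominated.

2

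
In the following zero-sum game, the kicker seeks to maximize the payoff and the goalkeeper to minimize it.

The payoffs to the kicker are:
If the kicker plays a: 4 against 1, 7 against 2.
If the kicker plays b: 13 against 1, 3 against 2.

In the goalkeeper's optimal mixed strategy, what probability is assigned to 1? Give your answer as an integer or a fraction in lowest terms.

4/13

Row minima are 4 and 3, so the kicker's maximin is 4; column maxima are 13 and 7, so the goalkeeper's minimax is 7. These differ, so the equilibrium is in mixed strategies.
Let the goalkeeper play 1 with probability q. The kicker is indifferent when 4q + 7(1−q) = 13q + 3(1−q), giving q = 4/13.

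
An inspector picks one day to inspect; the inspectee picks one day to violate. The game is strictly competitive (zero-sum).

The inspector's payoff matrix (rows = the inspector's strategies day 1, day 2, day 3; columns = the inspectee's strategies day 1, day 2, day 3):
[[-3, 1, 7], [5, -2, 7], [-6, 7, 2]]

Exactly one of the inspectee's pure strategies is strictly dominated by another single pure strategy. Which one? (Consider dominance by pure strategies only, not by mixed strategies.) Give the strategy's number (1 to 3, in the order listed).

3

The inspectee prefers columns that give the inspector less. Compare day 3 with day 1: -3 < 7, 5 < 7, -6 < 2.
So day 1 strictly dominates day 3 for the inspectee; day 3 is strictly dominated.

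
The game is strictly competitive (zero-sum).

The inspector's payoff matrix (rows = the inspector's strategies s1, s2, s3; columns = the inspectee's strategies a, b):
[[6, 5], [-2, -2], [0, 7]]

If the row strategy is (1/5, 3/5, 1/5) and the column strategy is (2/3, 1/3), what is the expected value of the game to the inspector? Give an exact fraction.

Against (2/3, 1/3), each row's expected payoff is s1: 17/3; s2: -2; s3: 7/3.
Taking the (1/5, 3/5, 1/5)-weighted average: (1/5)·(17/3) + (3/5)·(-2) + (1/5)·(7/3) = 2/5.

2/5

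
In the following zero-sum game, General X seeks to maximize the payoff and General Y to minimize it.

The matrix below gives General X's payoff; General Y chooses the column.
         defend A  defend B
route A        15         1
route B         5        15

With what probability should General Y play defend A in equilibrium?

7/12

Row minima are 1 and 5, so General X's maximin is 5; column maxima are 15 and 15, so General Y's minimax is 15. These differ, so the equilibrium is in mixed strategies.
Let General Y play defend A with probability q. General X is indifferent when 15q + (1−q) = 5q + 15(1−q), giving q = 7/12.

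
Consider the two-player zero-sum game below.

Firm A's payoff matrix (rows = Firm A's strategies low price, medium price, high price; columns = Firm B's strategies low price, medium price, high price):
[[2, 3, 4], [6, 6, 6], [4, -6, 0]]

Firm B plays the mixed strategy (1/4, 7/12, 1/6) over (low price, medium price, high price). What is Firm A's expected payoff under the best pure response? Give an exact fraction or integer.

6

low price: (2)·(1/4) + (3)·(7/12) + (4)·(1/6) = 35/12.
medium price: (6)·(1/4) + (6)·(7/12) + (6)·(1/6) = 6.
high price: (4)·(1/4) + (-6)·(7/12) + (0)·(1/6) = -5/2.
The best pure response is medium price with expected payoff 6.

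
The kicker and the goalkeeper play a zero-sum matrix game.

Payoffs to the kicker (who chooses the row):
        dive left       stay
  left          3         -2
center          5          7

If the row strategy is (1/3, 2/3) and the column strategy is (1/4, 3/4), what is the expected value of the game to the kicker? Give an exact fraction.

Against (1/4, 3/4), each row's expected payoff is left: -3/4; center: 13/2.
Taking the (1/3, 2/3)-weighted average: (1/3)·(-3/4) + (2/3)·(13/2) = 49/12.

49/12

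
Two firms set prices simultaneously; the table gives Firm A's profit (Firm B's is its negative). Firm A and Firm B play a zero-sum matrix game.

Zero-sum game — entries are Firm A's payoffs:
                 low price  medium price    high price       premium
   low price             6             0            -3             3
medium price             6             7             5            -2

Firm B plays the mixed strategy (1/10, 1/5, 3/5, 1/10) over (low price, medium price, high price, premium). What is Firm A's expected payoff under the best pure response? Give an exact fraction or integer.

24/5

low price: (6)·(1/10) + (0)·(1/5) + (-3)·(3/5) + (3)·(1/10) = -9/10.
medium price: (6)·(1/10) + (7)·(1/5) + (5)·(3/5) + (-2)·(1/10) = 24/5.
The best pure response is medium price with expected payoff 24/5.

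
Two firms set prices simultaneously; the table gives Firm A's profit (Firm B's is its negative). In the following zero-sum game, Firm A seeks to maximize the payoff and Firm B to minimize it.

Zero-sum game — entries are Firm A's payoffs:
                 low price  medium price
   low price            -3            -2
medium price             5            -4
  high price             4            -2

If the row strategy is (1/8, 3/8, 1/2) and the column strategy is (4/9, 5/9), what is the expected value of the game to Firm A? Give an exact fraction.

1/36

Against (4/9, 5/9), each row's expected payoff is low price: -22/9; medium price: 0; high price: 2/3.
Taking the (1/8, 3/8, 1/2)-weighted average: (1/8)·(-22/9) + (3/8)·(0) + (1/2)·(2/3) = 1/36.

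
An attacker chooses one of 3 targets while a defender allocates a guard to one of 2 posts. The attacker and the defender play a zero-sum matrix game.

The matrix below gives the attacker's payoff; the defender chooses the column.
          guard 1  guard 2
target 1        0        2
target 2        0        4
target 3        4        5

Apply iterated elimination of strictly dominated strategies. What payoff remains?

Row target 1 is strictly dominated by row target 3 (4>0, 5>2); eliminate target 1.
Row target 2 is strictly dominated by row target 3 (4>0, 5>4); eliminate target 2.
Column guard 2 is strictly dominated by guard 1 for the defender (4<5); eliminate guard 2.
Only (target 3, guard 1) remains, with payoff 4.

4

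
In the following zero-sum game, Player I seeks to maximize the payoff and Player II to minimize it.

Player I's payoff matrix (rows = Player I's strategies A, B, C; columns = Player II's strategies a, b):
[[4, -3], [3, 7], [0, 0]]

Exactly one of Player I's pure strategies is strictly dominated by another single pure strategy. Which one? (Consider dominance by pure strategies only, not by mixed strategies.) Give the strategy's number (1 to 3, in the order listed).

Compare C with B: 3 > 0, 7 > 0.
So B strictly dominates C for Player I; C is strictly dominated.

3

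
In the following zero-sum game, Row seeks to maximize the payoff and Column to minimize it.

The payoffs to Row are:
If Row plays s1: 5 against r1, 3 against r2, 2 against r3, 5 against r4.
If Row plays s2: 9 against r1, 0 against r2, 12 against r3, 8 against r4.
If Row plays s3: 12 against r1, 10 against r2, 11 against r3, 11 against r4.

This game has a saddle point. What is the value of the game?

10

Row minima: 2, 0, 10 → Row's maximin is 10.
Column maxima: 12, 10, 12, 11 → Column's minimax is 10.
They coincide at (s3, r2), so the value is 10.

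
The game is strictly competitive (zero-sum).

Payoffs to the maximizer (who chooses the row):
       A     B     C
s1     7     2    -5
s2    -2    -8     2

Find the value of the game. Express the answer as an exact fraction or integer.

Column A is strictly dominated by B for the minimizer (it gives the maximizer more in every row).
The remaining 2×2 game on (s1, s2) × (B, C) has no saddle point. Let the maximizer play s1 with probability p; indifference gives 2p − 8(1−p) = −5p + 2(1−p), so p = 10/17.
Similarly the minimizer's optimal q on B is 7/17, and the value is 2·(7/17) + (-5)·(10/17) = -36/17.

-36/17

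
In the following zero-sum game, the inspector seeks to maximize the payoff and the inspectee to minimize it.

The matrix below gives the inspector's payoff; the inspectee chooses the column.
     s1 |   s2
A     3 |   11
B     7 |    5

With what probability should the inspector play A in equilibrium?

Row minima are 3 and 5, so the inspector's maximin is 5; column maxima are 7 and 11, so the inspectee's minimax is 7. These differ, so the equilibrium is in mixed strategies.
Let the inspector play A with probability p. The inspectee is indifferent when 3p + 7(1−p) = 11p + 5(1−p), giving p = 1/5.

1/5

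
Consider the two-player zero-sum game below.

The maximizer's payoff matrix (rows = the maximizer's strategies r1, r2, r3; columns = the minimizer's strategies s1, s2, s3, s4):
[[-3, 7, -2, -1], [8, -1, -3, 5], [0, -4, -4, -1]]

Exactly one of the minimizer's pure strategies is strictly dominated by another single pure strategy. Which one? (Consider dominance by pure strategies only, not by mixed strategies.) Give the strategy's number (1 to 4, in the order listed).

4

The minimizer prefers columns that give the maximizer less. Compare s4 with s3: -2 < -1, -3 < 5, -4 < -1.
So s3 strictly dominates s4 for the minimizer; s4 is strictly dominated.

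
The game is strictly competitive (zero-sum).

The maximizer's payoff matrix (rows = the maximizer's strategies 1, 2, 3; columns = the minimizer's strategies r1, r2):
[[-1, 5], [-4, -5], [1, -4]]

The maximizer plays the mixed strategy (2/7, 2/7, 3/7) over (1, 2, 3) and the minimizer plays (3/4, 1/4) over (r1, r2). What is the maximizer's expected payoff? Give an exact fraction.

Against (3/4, 1/4), each row's expected payoff is 1: 1/2; 2: -17/4; 3: -1/4.
Taking the (2/7, 2/7, 3/7)-weighted average: (2/7)·(1/2) + (2/7)·(-17/4) + (3/7)·(-1/4) = -33/28.

-33/28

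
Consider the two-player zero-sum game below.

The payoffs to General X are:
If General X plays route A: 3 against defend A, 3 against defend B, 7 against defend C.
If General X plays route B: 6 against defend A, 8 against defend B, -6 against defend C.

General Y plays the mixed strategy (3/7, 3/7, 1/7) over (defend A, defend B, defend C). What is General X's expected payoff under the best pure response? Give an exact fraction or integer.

36/7

route A: (3)·(3/7) + (3)·(3/7) + (7)·(1/7) = 25/7.
route B: (6)·(3/7) + (8)·(3/7) + (-6)·(1/7) = 36/7.
The best pure response is route B with expected payoff 36/7.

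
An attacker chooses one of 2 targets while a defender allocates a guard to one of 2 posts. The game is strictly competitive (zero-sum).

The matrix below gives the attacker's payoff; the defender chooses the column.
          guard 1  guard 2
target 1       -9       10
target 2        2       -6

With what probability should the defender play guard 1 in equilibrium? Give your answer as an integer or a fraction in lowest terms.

16/27

Row minima are -9 and -6, so the attacker's maximin is -6; column maxima are 2 and 10, so the defender's minimax is 2. These differ, so the equilibrium is in mixed strategies.
Let the defender play guard 1 with probability q. The attacker is indifferent when −9q + 10(1−q) = 2q − 6(1−q), giving q = 16/27.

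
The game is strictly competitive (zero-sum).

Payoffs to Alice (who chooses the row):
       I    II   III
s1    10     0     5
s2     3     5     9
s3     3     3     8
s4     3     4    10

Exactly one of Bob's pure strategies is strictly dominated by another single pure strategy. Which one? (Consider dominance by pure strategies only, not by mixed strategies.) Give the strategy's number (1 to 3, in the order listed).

3

Bob prefers columns that give Alice less. Compare III with II: 0 < 5, 5 < 9, 3 < 8, 4 < 10.
So II strictly dominates III for Bob; III is strictly dominated.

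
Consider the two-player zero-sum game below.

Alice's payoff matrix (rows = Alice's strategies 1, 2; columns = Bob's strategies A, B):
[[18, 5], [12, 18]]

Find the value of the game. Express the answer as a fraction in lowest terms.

Row minima are 5 and 12, so Alice's maximin is 12; column maxima are 18 and 18, so Bob's minimax is 18. These differ, so the equilibrium is in mixed strategies.
Let Alice play 1 with probability p. Bob is indifferent when 18p + 12(1−p) = 5p + 18(1−p), giving p = 6/19.
Let Bob play A with probability q. Alice is indifferent when 18q + 5(1−q) = 12q + 18(1−q), giving q = 13/19.
The value is 18·(13/19) + (5)·(6/19) = 264/19.

264/19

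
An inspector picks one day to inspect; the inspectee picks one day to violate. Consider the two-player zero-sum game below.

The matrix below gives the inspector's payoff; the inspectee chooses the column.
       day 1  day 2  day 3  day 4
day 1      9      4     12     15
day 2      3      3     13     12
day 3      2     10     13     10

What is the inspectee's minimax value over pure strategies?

9

The worst case (largest entry) in each column is day 1: 9, day 2: 10, day 3: 13, day 4: 15.
The best (smallest) of these is 9.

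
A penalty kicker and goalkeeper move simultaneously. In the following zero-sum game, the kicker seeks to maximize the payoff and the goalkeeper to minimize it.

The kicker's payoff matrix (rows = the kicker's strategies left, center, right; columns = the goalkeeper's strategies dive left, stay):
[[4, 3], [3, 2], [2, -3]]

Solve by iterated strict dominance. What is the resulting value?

3

Column dive left is strictly dominated by stay for the goalkeeper (3<4, 2<3, -3<2); eliminate dive left.
Row center is strictly dominated by row left (3>2); eliminate center.
Row right is strictly dominated by row left (3>-3); eliminate right.
Only (left, stay) remains, with payoff 3.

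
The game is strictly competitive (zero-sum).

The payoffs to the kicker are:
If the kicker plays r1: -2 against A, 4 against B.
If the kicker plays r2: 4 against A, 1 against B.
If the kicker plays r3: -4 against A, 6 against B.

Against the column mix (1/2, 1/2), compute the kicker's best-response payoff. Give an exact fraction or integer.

r1: (-2)·(1/2) + (4)·(1/2) = 1.
r2: (4)·(1/2) + (1)·(1/2) = 5/2.
r3: (-4)·(1/2) + (6)·(1/2) = 1.
The best pure response is r2 with expected payoff 5/2.

5/2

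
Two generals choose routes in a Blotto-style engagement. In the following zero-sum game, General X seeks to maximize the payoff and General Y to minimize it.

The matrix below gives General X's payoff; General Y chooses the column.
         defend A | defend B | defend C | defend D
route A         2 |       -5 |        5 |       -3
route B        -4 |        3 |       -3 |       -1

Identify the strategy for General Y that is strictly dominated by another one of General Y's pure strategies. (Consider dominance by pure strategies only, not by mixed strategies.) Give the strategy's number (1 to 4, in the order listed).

General Y prefers columns that give General X less. Compare defend C with defend A: 2 < 5, -4 < -3.
So defend A strictly dominates defend C for General Y; defend C is strictly dominated.

3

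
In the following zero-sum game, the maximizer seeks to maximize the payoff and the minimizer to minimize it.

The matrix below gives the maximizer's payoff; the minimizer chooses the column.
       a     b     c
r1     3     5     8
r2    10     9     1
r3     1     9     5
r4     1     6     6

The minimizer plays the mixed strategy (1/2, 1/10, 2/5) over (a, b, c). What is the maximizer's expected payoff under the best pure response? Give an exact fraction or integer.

r1: (3)·(1/2) + (5)·(1/10) + (8)·(2/5) = 26/5.
r2: (10)·(1/2) + (9)·(1/10) + (1)·(2/5) = 63/10.
r3: (1)·(1/2) + (9)·(1/10) + (5)·(2/5) = 17/5.
r4: (1)·(1/2) + (6)·(1/10) + (6)·(2/5) = 7/2.
The best pure response is r2 with expected payoff 63/10.

63/10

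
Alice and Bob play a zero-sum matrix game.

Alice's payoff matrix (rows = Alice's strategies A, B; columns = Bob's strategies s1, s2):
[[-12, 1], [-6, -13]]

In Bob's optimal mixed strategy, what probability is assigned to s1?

7/10

Row minima are -12 and -13, so Alice's maximin is -12; column maxima are -6 and 1, so Bob's minimax is -6. These differ, so the equilibrium is in mixed strategies.
Let Bob play s1 with probability q. Alice is indifferent when −12q + (1−q) = −6q − 13(1−q), giving q = 7/10.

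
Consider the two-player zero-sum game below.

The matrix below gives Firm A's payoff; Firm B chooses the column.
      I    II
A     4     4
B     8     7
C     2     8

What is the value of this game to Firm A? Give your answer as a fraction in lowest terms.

Row A is strictly dominated by row B, so Firm A never plays it.
The remaining 2×2 game on (B, C) × (I, II) has no saddle point. Let Firm A play B with probability p; indifference gives 8p + 2(1−p) = 7p + 8(1−p), so p = 6/7.
Similarly Firm B's optimal q on I is 1/7, and the value is 8·(1/7) + (7)·(6/7) = 50/7.

50/7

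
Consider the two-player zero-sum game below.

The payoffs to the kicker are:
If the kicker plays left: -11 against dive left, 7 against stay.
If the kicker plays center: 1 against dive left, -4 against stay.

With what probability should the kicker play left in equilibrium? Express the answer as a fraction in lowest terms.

5/23

Row minima are -11 and -4, so the kicker's maximin is -4; column maxima are 1 and 7, so the goalkeeper's minimax is 1. These differ, so the equilibrium is in mixed strategies.
Let the kicker play left with probability p. The goalkeeper is indifferent when −11p + (1−p) = 7p − 4(1−p), giving p = 5/23.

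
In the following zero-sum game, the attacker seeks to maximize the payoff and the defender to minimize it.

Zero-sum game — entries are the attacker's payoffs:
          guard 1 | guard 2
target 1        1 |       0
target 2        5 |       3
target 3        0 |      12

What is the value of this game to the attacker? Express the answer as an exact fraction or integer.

30/7

Row target 1 is strictly dominated by row target 2, so the attacker never plays it.
The remaining 2×2 game on (target 2, target 3) × (guard 1, guard 2) has no saddle point. Let the attacker play target 2 with probability p; indifference gives 5p = 3p + 12(1−p), so p = 6/7.
Similarly the defender's optimal q on guard 1 is 9/14, and the value is 5·(9/14) + (3)·(5/14) = 30/7.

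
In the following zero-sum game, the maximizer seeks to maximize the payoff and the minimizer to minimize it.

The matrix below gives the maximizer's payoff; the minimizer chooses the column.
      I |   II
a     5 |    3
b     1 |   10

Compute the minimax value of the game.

47/11

Row minima are 3 and 1, so the maximizer's maximin is 3; column maxima are 5 and 10, so the minimizer's minimax is 5. These differ, so the equilibrium is in mixed strategies.
Let the maximizer play a with probability p. The minimizer is indifferent when 5p + (1−p) = 3p + 10(1−p), giving p = 9/11.
Let the minimizer play I with probability q. The maximizer is indifferent when 5q + 3(1−q) = q + 10(1−q), giving q = 7/11.
The value is 5·(7/11) + (3)·(4/11) = 47/11.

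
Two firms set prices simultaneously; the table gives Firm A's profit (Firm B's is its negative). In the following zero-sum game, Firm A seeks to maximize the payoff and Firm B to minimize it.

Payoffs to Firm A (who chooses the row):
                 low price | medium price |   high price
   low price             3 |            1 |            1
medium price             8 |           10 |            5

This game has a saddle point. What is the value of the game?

Row minima: 1, 5 → Firm A's maximin is 5.
Column maxima: 8, 10, 5 → Firm B's minimax is 5.
They coincide at (medium price, high price), so the value is 5.

5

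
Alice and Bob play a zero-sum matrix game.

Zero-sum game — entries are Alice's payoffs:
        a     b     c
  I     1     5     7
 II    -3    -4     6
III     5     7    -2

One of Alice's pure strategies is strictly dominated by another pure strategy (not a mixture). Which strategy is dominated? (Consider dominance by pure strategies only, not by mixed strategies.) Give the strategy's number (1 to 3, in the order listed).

2

Compare II with I: 1 > -3, 5 > -4, 7 > 6.
So I strictly dominates II for Alice; II is strictly dominated.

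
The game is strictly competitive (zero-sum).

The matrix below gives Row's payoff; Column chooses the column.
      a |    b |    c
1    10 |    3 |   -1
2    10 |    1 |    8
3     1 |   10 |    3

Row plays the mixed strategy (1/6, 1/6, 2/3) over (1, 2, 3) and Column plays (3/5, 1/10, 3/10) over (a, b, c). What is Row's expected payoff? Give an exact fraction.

49/12

Against (3/5, 1/10, 3/10), each row's expected payoff is 1: 6; 2: 17/2; 3: 5/2.
Taking the (1/6, 1/6, 2/3)-weighted average: (1/6)·(6) + (1/6)·(17/2) + (2/3)·(5/2) = 49/12.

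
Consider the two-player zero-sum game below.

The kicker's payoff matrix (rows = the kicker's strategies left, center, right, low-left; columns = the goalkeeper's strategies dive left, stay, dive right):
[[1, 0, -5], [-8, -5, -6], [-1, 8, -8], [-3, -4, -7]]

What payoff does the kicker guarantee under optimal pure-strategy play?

-5

Row minima: -5, -8, -8, -7 → the kicker's maximin is -5.
Column maxima: 1, 8, -5 → the goalkeeper's minimax is -5.
They coincide at (left, dive right), so the value is -5.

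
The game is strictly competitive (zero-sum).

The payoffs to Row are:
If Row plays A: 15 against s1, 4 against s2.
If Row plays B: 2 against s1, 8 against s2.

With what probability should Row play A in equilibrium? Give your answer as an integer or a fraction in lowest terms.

6/17

Row minima are 4 and 2, so Row's maximin is 4; column maxima are 15 and 8, so Column's minimax is 8. These differ, so the equilibrium is in mixed strategies.
Let Row play A with probability p. Column is indifferent when 15p + 2(1−p) = 4p + 8(1−p), giving p = 6/17.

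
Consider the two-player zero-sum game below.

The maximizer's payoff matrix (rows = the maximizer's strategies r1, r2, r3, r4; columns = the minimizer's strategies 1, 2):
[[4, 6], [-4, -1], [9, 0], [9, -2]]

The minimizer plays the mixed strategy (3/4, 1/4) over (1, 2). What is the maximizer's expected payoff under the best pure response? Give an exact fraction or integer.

27/4

r1: (4)·(3/4) + (6)·(1/4) = 9/2.
r2: (-4)·(3/4) + (-1)·(1/4) = -13/4.
r3: (9)·(3/4) + (0)·(1/4) = 27/4.
r4: (9)·(3/4) + (-2)·(1/4) = 25/4.
The best pure response is r3 with expected payoff 27/4.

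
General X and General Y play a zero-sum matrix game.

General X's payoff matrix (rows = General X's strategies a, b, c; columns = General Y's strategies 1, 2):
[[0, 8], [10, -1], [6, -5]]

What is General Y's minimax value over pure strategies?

8

The worst case (largest entry) in each column is 1: 10, 2: 8.
The best (smallest) of these is 8.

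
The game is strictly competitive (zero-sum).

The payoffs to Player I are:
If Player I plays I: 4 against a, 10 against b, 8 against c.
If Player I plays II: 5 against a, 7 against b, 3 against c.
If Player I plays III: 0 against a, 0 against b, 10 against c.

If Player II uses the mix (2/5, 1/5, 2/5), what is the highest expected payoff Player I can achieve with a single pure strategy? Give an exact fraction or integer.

I: (4)·(2/5) + (10)·(1/5) + (8)·(2/5) = 34/5.
II: (5)·(2/5) + (7)·(1/5) + (3)·(2/5) = 23/5.
III: (0)·(2/5) + (0)·(1/5) + (10)·(2/5) = 4.
The best pure response is I with expected payoff 34/5.

34/5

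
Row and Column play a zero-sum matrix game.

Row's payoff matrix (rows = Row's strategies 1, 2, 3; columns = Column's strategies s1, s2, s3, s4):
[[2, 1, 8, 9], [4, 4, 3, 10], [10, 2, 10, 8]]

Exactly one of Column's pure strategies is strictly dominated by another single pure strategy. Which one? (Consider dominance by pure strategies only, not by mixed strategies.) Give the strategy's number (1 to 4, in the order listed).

4

Column prefers columns that give Row less. Compare s4 with s2: 1 < 9, 4 < 10, 2 < 8.
So s2 strictly dominates s4 for Column; s4 is strictly dominated.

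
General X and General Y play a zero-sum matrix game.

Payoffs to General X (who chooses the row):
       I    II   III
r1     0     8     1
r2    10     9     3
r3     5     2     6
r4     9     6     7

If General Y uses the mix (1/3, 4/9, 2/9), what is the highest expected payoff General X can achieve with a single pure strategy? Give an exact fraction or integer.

8

r1: (0)·(1/3) + (8)·(4/9) + (1)·(2/9) = 34/9.
r2: (10)·(1/3) + (9)·(4/9) + (3)·(2/9) = 8.
r3: (5)·(1/3) + (2)·(4/9) + (6)·(2/9) = 35/9.
r4: (9)·(1/3) + (6)·(4/9) + (7)·(2/9) = 65/9.
The best pure response is r2 with expected payoff 8.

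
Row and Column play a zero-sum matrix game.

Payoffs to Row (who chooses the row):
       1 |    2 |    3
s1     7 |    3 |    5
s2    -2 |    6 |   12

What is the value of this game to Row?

4

Column 3 is strictly dominated by 2 for Column (it gives Row more in every row).
The remaining 2×2 game on (s1, s2) × (1, 2) has no saddle point. Let Row play s1 with probability p; indifference gives 7p − 2(1−p) = 3p + 6(1−p), so p = 2/3.
Similarly Column's optimal q on 1 is 1/4, and the value is 7·(1/4) + (3)·(3/4) = 4.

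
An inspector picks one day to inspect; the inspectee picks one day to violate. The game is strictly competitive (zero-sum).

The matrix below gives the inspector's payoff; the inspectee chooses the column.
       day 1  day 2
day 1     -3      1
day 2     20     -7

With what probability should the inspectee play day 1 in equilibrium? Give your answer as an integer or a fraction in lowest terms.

8/31

Row minima are -3 and -7, so the inspector's maximin is -3; column maxima are 20 and 1, so the inspectee's minimax is 1. These differ, so the equilibrium is in mixed strategies.
Let the inspectee play day 1 with probability q. The inspector is indifferent when −3q + (1−q) = 20q − 7(1−q), giving q = 8/31.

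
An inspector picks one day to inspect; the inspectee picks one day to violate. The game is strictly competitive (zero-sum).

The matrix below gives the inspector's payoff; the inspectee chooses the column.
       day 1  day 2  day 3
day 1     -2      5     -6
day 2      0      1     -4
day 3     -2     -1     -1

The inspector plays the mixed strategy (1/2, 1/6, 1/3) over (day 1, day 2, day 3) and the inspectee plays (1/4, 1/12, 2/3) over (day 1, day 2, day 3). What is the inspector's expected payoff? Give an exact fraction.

-26/9

Against (1/4, 1/12, 2/3), each row's expected payoff is day 1: -49/12; day 2: -31/12; day 3: -5/4.
Taking the (1/2, 1/6, 1/3)-weighted average: (1/2)·(-49/12) + (1/6)·(-31/12) + (1/3)·(-5/4) = -26/9.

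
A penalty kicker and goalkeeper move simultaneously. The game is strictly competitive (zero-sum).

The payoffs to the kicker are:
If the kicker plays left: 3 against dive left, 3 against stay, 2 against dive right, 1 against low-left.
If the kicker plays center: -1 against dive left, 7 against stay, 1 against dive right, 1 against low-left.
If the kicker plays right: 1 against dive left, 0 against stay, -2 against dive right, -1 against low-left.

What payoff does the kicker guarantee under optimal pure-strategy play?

Row minima: 1, -1, -2 → the kicker's maximin is 1.
Column maxima: 3, 7, 2, 1 → the goalkeeper's minimax is 1.
They coincide at (left, low-left), so the value is 1.

1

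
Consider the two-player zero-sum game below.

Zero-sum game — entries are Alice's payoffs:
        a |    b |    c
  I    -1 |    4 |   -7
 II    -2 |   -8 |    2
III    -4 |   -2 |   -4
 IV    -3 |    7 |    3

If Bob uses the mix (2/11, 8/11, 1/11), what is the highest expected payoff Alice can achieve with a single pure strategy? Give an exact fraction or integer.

53/11

I: (-1)·(2/11) + (4)·(8/11) + (-7)·(1/11) = 23/11.
II: (-2)·(2/11) + (-8)·(8/11) + (2)·(1/11) = -6.
III: (-4)·(2/11) + (-2)·(8/11) + (-4)·(1/11) = -28/11.
IV: (-3)·(2/11) + (7)·(8/11) + (3)·(1/11) = 53/11.
The best pure response is IV with expected payoff 53/11.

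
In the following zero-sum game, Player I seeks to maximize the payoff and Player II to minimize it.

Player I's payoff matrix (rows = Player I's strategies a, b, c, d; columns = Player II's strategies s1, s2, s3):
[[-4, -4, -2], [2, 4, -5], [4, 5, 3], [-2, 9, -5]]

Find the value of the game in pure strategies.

Row minima: -4, -5, 3, -5 → Player I's maximin is 3.
Column maxima: 4, 9, 3 → Player II's minimax is 3.
They coincide at (c, s3), so the value is 3.

3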